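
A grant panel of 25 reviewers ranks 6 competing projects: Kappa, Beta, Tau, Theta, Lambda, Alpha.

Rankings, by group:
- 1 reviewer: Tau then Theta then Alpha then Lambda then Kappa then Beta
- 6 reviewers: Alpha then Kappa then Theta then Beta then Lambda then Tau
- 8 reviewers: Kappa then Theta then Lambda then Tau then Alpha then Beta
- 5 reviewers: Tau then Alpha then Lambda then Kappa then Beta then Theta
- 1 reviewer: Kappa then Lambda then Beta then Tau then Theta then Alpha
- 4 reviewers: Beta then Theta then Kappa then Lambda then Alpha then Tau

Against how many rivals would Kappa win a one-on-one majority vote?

Kappa against each rival (25 reviewers):
Kappa vs Beta: Kappa preferred on 1+6+8+5+1 = 21 ballots; Kappa wins 21–4.
Kappa vs Tau: Kappa, 19–6.
Kappa vs Theta: 20 to 5, Kappa.
Kappa vs Lambda: Kappa, 19–6.
Kappa vs Alpha: 13 to 12, Kappa.
Kappa beats Beta, Tau, Theta, Lambda, Alpha — 5 pairwise wins.

5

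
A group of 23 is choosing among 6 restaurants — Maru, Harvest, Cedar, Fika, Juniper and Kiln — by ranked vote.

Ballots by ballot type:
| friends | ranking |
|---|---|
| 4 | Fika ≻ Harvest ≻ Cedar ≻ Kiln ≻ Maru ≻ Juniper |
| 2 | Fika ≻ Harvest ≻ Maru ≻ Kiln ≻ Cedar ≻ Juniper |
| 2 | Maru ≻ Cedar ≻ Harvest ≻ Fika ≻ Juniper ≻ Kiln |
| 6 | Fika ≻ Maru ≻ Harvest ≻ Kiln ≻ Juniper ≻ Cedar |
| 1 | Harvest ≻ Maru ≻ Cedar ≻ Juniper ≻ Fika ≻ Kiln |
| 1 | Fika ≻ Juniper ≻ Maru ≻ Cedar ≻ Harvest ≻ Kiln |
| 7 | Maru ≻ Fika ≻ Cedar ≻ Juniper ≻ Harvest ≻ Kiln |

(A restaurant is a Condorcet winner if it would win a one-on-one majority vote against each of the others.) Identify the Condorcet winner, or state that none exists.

Fika

Head-to-head results (23 friends):
Maru vs Harvest: Maru wins 16–7.
Maru vs Cedar: Maru, 19–4.
Maru vs Fika: Fika wins 13–10.
Maru–Juniper: Maru 22–1.
Maru vs Kiln: Maru, 19–4.
Harvest vs Cedar: Harvest wins 13–10.
Harvest vs Fika: Fika, 20–3.
Harvest vs Juniper: Harvest wins 15–8.
Harvest vs Kiln: Harvest wins 23–0.
Cedar–Fika: Fika 20–3.
Cedar vs Juniper: Cedar wins 16–7.
Cedar–Kiln: Cedar 15–8.
Fika vs Juniper: Fika, 22–1.
Fika vs Kiln: Fika wins 23–0.
Juniper vs Kiln: Kiln, 12–11.
Fika beats each of Maru, Harvest, Cedar, Juniper, Kiln — Fika is the Condorcet winner.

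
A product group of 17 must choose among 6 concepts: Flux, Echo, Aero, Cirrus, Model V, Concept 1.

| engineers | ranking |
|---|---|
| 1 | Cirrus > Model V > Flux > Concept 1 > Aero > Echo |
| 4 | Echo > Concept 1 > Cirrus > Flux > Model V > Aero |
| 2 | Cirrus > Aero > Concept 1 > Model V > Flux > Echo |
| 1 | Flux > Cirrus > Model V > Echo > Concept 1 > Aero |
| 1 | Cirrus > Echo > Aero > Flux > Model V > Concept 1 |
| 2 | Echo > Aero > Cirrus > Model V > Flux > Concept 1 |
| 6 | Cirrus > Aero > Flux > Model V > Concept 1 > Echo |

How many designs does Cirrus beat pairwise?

5

Cirrus against each rival (17 engineers):
Cirrus vs Flux: Cirrus is ranked higher on 1+4+2+1+2+6 = 16 ballots, Flux on 1. Cirrus wins 16–1.
Cirrus vs Echo: Cirrus wins 11–6.
Cirrus–Aero: Cirrus 15–2.
Cirrus vs Model V: 17 to 0, Cirrus.
Cirrus vs Concept 1: Cirrus wins 13–4.
Cirrus beats Flux, Echo, Aero, Model V, Concept 1 — 5 pairwise wins.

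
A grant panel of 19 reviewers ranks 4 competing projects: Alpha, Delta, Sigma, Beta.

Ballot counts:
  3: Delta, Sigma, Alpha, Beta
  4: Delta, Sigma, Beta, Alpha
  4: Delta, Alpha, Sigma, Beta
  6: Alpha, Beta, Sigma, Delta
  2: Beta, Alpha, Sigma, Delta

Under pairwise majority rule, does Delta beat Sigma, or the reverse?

Delta

Ballots ranking Delta above Sigma: 3 + 4 + 4 = 11.
Ballots ranking Sigma above Delta: 19 − 11 = 8.
Delta wins the head-to-head 11–8.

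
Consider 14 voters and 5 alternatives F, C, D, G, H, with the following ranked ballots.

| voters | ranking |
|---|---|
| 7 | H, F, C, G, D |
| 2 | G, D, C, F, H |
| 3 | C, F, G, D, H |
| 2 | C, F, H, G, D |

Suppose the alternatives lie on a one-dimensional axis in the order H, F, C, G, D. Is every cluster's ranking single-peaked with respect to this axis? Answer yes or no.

Axis positions: H=1, F=2, C=3, G=4, D=5.
Cluster 1 (peak H at position 1): ranking walks positions 1-2-3-4-5, expanding outward from the peak — single-peaked.
Cluster 2 (peak G at position 4): ranking walks positions 4-5-3-2-1, expanding outward from the peak — single-peaked.
Cluster 3 (peak C at position 3): ranking walks positions 3-2-4-5-1, expanding outward from the peak — single-peaked.
Cluster 4 (peak C at position 3): ranking walks positions 3-2-1-4-5, expanding outward from the peak — single-peaked.
Every ranking is single-peaked on this axis.

yes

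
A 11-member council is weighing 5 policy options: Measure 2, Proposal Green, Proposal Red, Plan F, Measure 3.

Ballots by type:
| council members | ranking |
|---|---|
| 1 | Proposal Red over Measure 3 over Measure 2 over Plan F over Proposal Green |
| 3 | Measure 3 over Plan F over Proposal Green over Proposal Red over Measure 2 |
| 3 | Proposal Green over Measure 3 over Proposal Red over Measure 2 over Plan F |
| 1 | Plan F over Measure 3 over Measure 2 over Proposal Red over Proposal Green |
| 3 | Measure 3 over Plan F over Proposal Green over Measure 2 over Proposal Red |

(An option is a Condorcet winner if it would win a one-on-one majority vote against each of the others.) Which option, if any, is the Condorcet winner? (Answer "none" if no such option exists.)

Head-to-head results (11 council members):
Measure 2 vs Proposal Green: Measure 2 preferred on 1+1 = 2 ballots; Proposal Green wins 9–2.
Measure 2–Proposal Red: Proposal Red 7–4.
Measure 2–Plan F: Plan F 7–4.
Measure 2 vs Measure 3: Measure 3, 11–0.
Proposal Green vs Proposal Red: Proposal Green wins 9–2.
Proposal Green vs Plan F: Proposal Green is ranked higher on 3 ballots, Plan F on 8. Plan F wins 8–3.
Proposal Green–Measure 3: Measure 3 8–3.
Proposal Red vs Plan F: 4 to 7, Plan F.
Proposal Red vs Measure 3: Proposal Red is ranked higher on 1 ballot, Measure 3 on 10. Measure 3 wins 10–1.
Plan F vs Measure 3: Measure 3, 10–1.
Measure 3 defeats every rival head-to-head and is the Condorcet winner.

Measure 3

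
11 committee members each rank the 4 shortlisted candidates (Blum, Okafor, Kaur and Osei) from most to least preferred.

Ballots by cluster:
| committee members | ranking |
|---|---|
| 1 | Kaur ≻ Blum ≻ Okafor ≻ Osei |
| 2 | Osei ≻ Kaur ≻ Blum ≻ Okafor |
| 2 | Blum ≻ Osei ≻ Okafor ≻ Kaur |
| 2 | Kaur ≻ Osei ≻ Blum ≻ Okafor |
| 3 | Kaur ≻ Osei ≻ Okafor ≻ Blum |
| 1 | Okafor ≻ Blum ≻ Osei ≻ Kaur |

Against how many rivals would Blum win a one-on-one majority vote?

1

Blum against each rival (11 committee members):
Blum vs Okafor: Blum, 7–4.
Blum vs Kaur: Kaur wins 8–3.
Blum–Osei: Osei 7–4.
Blum beats Okafor; loses to Kaur, Osei — 1 pairwise win.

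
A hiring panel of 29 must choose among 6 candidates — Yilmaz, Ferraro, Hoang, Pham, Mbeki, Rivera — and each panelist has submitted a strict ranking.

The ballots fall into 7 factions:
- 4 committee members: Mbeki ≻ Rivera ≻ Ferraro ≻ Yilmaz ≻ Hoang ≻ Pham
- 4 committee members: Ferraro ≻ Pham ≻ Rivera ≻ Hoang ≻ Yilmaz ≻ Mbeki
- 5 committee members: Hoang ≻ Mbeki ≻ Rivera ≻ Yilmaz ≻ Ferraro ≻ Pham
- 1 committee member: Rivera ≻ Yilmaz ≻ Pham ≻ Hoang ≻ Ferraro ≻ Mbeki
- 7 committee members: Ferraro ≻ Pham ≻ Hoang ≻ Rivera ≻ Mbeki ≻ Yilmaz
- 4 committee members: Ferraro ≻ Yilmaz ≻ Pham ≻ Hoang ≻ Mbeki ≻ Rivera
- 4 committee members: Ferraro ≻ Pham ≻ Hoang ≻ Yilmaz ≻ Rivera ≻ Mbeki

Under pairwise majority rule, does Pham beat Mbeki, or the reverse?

Pham

Ballots ranking Pham above Mbeki: 4 + 1 + 7 + 4 + 4 = 20.
Ballots ranking Mbeki above Pham: 29 − 20 = 9.
Pham wins the head-to-head 20–9.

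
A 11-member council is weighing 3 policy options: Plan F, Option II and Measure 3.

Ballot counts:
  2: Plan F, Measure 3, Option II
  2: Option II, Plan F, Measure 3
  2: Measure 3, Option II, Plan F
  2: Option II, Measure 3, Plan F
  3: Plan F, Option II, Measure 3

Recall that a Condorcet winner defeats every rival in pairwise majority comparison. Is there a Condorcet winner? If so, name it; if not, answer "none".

Pairwise majorities:
Plan F vs Option II: Option II wins 6–5.
Plan F vs Measure 3: Plan F wins 7–4.
Option II vs Measure 3: Option II, 7–4.
Option II beats each of Plan F, Measure 3 — Option II is the Condorcet winner.

Option II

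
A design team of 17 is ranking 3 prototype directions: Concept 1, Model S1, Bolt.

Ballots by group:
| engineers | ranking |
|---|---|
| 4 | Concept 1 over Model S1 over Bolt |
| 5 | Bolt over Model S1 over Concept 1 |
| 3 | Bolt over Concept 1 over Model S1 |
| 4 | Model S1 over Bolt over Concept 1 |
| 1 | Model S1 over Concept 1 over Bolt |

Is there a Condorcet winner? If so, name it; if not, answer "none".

Check each pair by majority over 17 ballots:
Concept 1 vs Model S1: Model S1, 10–7.
Concept 1 vs Bolt: Bolt, 12–5.
Model S1–Bolt: Model S1 9–8.
Only Model S1 has no losses; Model S1 is the Condorcet winner.

Model S1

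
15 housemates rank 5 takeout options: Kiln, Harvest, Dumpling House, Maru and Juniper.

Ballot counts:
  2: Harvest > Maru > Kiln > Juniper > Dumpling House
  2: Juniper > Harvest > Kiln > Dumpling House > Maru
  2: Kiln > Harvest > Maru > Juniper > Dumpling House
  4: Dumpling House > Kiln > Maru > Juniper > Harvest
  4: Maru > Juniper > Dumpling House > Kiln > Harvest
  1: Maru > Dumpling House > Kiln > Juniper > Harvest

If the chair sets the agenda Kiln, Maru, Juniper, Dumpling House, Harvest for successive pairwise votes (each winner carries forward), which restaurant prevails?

Dumpling House

Round 1: Kiln vs Maru — 8–7, Kiln advances.
Round 2: Kiln vs Juniper — 9–6, Kiln advances.
Round 3: Kiln vs Dumpling House — 6–9, Dumpling House advances.
Round 4: Dumpling House vs Harvest — 9–6, Dumpling House advances.
The agenda winner is Dumpling House.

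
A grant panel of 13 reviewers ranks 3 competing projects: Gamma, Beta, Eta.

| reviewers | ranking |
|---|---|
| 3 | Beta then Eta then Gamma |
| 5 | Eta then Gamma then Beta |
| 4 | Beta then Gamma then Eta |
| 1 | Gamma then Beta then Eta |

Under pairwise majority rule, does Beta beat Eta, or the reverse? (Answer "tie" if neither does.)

Ballots ranking Beta above Eta: 3 + 4 + 1 = 8.
Ballots ranking Eta above Beta: 13 − 8 = 5.
Beta wins the head-to-head 8–5.

Beta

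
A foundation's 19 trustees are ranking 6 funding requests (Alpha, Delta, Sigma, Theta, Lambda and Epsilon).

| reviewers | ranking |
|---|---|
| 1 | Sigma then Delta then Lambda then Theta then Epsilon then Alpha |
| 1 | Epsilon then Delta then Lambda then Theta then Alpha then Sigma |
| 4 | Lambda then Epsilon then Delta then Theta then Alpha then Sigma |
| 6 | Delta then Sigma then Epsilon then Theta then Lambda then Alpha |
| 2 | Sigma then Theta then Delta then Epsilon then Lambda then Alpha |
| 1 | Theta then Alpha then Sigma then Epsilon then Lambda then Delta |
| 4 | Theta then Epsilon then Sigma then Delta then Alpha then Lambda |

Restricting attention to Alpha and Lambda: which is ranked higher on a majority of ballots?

Ballots ranking Alpha above Lambda: 1 + 4 = 5.
Ballots ranking Lambda above Alpha: 19 − 5 = 14.
Lambda wins the head-to-head 14–5.

Lambda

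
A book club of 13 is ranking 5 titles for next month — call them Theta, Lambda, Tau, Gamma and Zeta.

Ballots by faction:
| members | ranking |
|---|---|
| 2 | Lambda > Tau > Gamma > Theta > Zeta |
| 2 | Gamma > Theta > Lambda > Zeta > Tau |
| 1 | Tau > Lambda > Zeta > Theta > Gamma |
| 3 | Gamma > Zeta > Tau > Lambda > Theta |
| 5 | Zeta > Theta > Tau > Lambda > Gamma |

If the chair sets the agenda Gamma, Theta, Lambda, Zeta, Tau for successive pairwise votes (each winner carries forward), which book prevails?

Zeta

Round 1: Gamma vs Theta — 7–6, Gamma advances.
Round 2: Gamma vs Lambda — 5–8, Lambda advances.
Round 3: Lambda vs Zeta — 5–8, Zeta advances.
Round 4: Zeta vs Tau — 10–3, Zeta advances.
Zeta survives the agenda.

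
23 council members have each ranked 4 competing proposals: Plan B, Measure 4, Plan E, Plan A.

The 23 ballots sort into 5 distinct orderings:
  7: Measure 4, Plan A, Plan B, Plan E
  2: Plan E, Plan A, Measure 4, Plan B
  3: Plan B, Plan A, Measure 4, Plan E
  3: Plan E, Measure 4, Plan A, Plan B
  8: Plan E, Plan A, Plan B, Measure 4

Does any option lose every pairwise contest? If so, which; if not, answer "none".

Pairwise majorities:
Plan B vs Measure 4: Plan B preferred on 3+8 = 11 ballots; Measure 4 wins 12–11.
Plan B vs Plan E: Plan B preferred on 7+3 = 10 ballots; Plan E wins 13–10.
Plan B vs Plan A: Plan B preferred on 3 ballots; Plan A wins 20–3.
Measure 4 vs Plan E: Plan E wins 13–10.
Measure 4 vs Plan A: Measure 4 preferred on 7+3 = 10 ballots; Plan A wins 13–10.
Plan E vs Plan A: 2+3+8 = 13 for Plan E, 10 for Plan A — Plan E by 13–10.
Plan B loses to every other option — it is the Condorcet loser.

Plan B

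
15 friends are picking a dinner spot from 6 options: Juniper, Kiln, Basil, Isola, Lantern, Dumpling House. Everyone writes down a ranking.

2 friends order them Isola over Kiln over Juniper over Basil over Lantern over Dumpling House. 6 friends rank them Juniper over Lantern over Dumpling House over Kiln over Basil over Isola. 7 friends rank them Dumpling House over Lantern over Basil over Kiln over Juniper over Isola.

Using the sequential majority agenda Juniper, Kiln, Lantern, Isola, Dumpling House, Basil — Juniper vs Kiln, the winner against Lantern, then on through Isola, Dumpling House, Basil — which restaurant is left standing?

Round 1: Juniper vs Kiln — 6–9, Kiln advances.
Round 2: Kiln vs Lantern — 2–13, Lantern advances.
Round 3: Lantern vs Isola — 13–2, Lantern advances.
Round 4: Lantern vs Dumpling House — 8–7, Lantern advances.
Round 5: Lantern vs Basil — 13–2, Lantern advances.
The agenda winner is Lantern.

Lantern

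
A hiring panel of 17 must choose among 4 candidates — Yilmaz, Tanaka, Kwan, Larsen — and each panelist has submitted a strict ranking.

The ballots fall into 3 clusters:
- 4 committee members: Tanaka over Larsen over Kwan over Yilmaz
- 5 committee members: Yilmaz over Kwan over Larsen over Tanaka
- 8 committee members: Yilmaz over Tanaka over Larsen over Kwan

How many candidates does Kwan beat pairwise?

Kwan against each rival (17 committee members):
Kwan vs Yilmaz: Yilmaz wins 13–4.
Kwan vs Tanaka: Kwan preferred on 5 ballots; Tanaka wins 12–5.
Kwan vs Larsen: 5 for Kwan, 12 for Larsen — Larsen by 12–5.
Kwan beats no one; loses to Yilmaz, Tanaka, Larsen — 0 pairwise wins.

0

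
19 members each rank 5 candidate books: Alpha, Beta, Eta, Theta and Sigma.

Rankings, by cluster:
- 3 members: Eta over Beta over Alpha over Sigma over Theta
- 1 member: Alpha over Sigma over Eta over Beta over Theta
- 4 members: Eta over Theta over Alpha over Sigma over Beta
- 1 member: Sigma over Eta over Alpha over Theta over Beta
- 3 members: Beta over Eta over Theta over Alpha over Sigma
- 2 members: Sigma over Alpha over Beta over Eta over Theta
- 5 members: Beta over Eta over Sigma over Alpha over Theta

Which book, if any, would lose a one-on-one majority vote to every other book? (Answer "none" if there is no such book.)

Pairwise majorities:
Alpha vs Beta: Alpha is ranked higher on 1+4+1+2 = 8 ballots, Beta on 11. Beta wins 11–8.
Alpha vs Eta: 3 to 16, Eta.
Alpha vs Theta: 3+1+1+2+5 = 12 for Alpha, 7 for Theta — Alpha by 12–7.
Alpha–Sigma: Alpha 11–8.
Beta vs Eta: 10 to 9, Beta.
Beta vs Theta: Beta is ranked higher on 3+1+3+2+5 = 14 ballots, Theta on 5. Beta wins 14–5.
Beta vs Sigma: Beta, 11–8.
Eta vs Theta: Eta wins 19–0.
Eta–Sigma: Eta 15–4.
Theta vs Sigma: 7 to 12, Sigma.
Theta loses to every other book — it is the Condorcet loser.

Theta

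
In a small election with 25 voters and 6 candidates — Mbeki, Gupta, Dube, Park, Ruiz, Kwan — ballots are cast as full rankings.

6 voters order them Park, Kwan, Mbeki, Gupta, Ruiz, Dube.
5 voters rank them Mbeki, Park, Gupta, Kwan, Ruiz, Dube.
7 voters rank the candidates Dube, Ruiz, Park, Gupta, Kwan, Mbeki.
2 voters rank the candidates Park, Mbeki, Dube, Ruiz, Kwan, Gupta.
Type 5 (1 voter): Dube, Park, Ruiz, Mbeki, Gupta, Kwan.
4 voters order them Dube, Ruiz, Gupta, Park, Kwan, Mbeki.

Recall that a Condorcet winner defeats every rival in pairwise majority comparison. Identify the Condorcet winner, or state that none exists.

Park

Check each pair by majority over 25 ballots:
Mbeki vs Gupta: 6+5+2+1 = 14 for Mbeki, 11 for Gupta — Mbeki by 14–11.
Mbeki vs Dube: 6+5+2 = 13 for Mbeki, 12 for Dube — Mbeki by 13–12.
Mbeki vs Park: 5 to 20, Park.
Mbeki vs Ruiz: Mbeki preferred on 6+5+2 = 13 ballots; Mbeki wins 13–12.
Mbeki vs Kwan: Mbeki is ranked higher on 5+2+1 = 8 ballots, Kwan on 17. Kwan wins 17–8.
Gupta vs Dube: Gupta is ranked higher on 6+5 = 11 ballots, Dube on 14. Dube wins 14–11.
Gupta vs Park: 4 to 21, Park.
Gupta vs Ruiz: 6+5 = 11 for Gupta, 14 for Ruiz — Ruiz by 14–11.
Gupta vs Kwan: 5+7+1+4 = 17 for Gupta, 8 for Kwan — Gupta by 17–8.
Dube vs Park: Dube is ranked higher on 7+1+4 = 12 ballots, Park on 13. Park wins 13–12.
Dube vs Ruiz: 7+2+1+4 = 14 for Dube, 11 for Ruiz — Dube by 14–11.
Dube vs Kwan: 14 to 11, Dube.
Park vs Ruiz: 14 to 11, Park.
Park vs Kwan: 6+5+7+2+1+4 = 25 for Park, 0 for Kwan — Park by 25–0.
Ruiz vs Kwan: Ruiz preferred on 7+2+1+4 = 14 ballots; Ruiz wins 14–11.
Only Park has no losses; Park is the Condorcet winner.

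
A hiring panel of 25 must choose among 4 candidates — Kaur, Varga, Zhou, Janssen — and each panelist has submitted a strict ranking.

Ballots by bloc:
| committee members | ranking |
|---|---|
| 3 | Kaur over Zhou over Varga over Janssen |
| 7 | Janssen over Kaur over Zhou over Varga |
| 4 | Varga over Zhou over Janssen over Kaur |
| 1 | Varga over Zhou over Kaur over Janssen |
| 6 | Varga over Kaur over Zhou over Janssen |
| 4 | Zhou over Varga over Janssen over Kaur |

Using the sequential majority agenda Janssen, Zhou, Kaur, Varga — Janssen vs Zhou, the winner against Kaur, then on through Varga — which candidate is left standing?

Round 1: Janssen vs Zhou — 7–18, Zhou advances.
Round 2: Zhou vs Kaur — 9–16, Kaur advances.
Round 3: Kaur vs Varga — 10–15, Varga advances.
Varga survives the agenda.

Varga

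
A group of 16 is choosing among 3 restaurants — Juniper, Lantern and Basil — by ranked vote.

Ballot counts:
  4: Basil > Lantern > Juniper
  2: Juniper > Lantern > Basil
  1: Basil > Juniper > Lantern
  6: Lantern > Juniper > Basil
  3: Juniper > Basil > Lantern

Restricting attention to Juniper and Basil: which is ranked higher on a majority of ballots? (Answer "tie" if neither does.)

Ballots ranking Juniper above Basil: 2 + 6 + 3 = 11.
Ballots ranking Basil above Juniper: 16 − 11 = 5.
Juniper wins the head-to-head 11–5.

Juniper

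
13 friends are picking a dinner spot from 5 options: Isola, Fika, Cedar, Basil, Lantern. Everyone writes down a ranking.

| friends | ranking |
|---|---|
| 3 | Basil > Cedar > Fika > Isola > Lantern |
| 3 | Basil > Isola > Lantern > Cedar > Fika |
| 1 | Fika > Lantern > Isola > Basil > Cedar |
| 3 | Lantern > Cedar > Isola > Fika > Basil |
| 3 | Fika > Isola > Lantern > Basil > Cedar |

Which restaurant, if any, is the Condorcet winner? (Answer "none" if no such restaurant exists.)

none

Pairwise majorities:
Isola–Fika: Fika 7–6.
Isola vs Cedar: Isola wins 7–6.
Isola–Basil: Isola 7–6.
Isola vs Lantern: Isola, 9–4.
Fika–Cedar: Cedar 9–4.
Fika–Basil: Fika 7–6.
Fika vs Lantern: Fika wins 7–6.
Cedar–Basil: Basil 10–3.
Cedar vs Lantern: Lantern wins 10–3.
Basil–Lantern: Lantern 7–6.
Each restaurant drops at least one matchup (Isola loses to Fika; Fika loses to Cedar; Cedar loses to Isola; Basil loses to Isola; Lantern loses to Isola); the cycle Isola > Cedar > Fika > Isola rules out a Condorcet winner.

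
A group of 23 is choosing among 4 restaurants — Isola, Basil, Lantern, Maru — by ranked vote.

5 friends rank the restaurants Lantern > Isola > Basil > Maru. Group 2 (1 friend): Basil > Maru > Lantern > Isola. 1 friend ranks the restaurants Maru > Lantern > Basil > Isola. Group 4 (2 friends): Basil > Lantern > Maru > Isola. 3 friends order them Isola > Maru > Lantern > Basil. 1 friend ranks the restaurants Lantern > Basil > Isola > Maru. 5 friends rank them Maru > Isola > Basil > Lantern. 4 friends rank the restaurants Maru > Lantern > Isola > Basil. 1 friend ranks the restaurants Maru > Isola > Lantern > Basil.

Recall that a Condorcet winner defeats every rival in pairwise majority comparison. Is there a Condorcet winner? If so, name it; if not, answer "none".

Maru

Check each pair by majority over 23 ballots:
Isola vs Basil: 5+3+5+4+1 = 18 for Isola, 5 for Basil — Isola by 18–5.
Isola vs Lantern: Isola is ranked higher on 3+5+1 = 9 ballots, Lantern on 14. Lantern wins 14–9.
Isola vs Maru: Isola preferred on 5+3+1 = 9 ballots; Maru wins 14–9.
Basil vs Lantern: Basil preferred on 1+2+5 = 8 ballots; Lantern wins 15–8.
Basil vs Maru: 5+1+2+1 = 9 for Basil, 14 for Maru — Maru by 14–9.
Lantern vs Maru: Lantern preferred on 5+2+1 = 8 ballots; Maru wins 15–8.
Maru beats each of Isola, Basil, Lantern — Maru is the Condorcet winner.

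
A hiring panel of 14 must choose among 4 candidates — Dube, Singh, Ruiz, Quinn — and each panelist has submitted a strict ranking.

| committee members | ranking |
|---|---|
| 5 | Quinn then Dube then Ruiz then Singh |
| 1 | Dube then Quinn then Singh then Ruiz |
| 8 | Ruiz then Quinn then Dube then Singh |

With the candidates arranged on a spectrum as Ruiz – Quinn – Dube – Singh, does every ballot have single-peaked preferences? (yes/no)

yes

Axis positions: Ruiz=1, Quinn=2, Dube=3, Singh=4.
Type 1 (peak Quinn at position 2): ranking walks positions 2-3-1-4, expanding outward from the peak — single-peaked.
Type 2 (peak Dube at position 3): ranking walks positions 3-2-4-1, expanding outward from the peak — single-peaked.
Type 3 (peak Ruiz at position 1): ranking walks positions 1-2-3-4, expanding outward from the peak — single-peaked.
Every ranking is single-peaked on this axis.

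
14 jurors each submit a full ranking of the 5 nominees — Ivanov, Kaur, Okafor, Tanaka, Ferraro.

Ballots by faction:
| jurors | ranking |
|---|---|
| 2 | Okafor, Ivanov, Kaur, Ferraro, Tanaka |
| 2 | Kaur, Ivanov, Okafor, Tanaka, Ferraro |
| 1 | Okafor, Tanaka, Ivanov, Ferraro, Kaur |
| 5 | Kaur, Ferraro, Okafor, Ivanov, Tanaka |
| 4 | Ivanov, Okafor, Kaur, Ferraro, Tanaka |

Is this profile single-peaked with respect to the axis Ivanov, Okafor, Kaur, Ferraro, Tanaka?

Axis positions: Ivanov=1, Okafor=2, Kaur=3, Ferraro=4, Tanaka=5.
Faction 1 (peak Okafor at position 2): ranking walks positions 2-1-3-4-5, expanding outward from the peak — single-peaked.
Faction 2: ranking walks positions 3-1-2-5-4; Ivanov is ranked above Okafor even though Okafor lies between Ivanov and the peak Kaur on the axis — preferences dip and rise again. Not single-peaked.
Faction 3: ranking walks positions 2-5-1-4-3; Tanaka is ranked above Kaur even though Kaur lies between Tanaka and the peak Okafor on the axis — preferences dip and rise again. Not single-peaked.
Faction 4 (peak Kaur at position 3): ranking walks positions 3-4-2-1-5, expanding outward from the peak — single-peaked.
Faction 5 (peak Ivanov at position 1): ranking walks positions 1-2-3-4-5, expanding outward from the peak — single-peaked.
Faction 2 violates single-peakedness, so the profile is not single-peaked on this axis.

no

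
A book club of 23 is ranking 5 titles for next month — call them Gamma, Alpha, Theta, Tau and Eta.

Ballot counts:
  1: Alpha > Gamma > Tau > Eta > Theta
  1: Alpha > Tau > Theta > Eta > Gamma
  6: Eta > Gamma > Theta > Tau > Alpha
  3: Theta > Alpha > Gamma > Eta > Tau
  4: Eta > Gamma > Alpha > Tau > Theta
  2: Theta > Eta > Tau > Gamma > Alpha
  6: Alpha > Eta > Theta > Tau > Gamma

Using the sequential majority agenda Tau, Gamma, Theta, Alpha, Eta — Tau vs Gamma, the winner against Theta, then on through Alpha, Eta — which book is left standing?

Eta

Round 1: Tau vs Gamma — 9–14, Gamma advances.
Round 2: Gamma vs Theta — 11–12, Theta advances.
Round 3: Theta vs Alpha — 11–12, Alpha advances.
Round 4: Alpha vs Eta — 11–12, Eta advances.
The agenda winner is Eta.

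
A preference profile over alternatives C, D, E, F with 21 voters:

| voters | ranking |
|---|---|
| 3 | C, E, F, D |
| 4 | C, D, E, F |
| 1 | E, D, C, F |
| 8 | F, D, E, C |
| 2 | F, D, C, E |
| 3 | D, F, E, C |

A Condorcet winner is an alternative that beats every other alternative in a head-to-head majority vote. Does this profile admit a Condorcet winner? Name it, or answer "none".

F

Head-to-head results (21 voters):
C vs D: C is ranked higher on 3+4 = 7 ballots, D on 14. D wins 14–7.
C vs E: 9 to 12, E.
C–F: F 13–8.
D–E: D 17–4.
D–F: F 13–8.
E vs F: F wins 13–8.
F defeats every rival head-to-head and is the Condorcet winner.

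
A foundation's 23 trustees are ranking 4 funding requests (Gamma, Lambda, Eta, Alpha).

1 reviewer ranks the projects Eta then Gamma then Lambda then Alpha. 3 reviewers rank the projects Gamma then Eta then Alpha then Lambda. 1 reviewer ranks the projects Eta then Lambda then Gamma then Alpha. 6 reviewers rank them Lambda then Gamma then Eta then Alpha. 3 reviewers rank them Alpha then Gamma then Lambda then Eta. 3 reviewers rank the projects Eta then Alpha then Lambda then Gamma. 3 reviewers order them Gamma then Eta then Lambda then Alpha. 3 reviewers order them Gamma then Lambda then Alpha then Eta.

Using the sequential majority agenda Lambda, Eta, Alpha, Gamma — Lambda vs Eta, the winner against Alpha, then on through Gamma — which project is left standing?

Round 1: Lambda vs Eta — 12–11, Lambda advances.
Round 2: Lambda vs Alpha — 14–9, Lambda advances.
Round 3: Lambda vs Gamma — 10–13, Gamma advances.
Gamma survives the agenda.

Gamma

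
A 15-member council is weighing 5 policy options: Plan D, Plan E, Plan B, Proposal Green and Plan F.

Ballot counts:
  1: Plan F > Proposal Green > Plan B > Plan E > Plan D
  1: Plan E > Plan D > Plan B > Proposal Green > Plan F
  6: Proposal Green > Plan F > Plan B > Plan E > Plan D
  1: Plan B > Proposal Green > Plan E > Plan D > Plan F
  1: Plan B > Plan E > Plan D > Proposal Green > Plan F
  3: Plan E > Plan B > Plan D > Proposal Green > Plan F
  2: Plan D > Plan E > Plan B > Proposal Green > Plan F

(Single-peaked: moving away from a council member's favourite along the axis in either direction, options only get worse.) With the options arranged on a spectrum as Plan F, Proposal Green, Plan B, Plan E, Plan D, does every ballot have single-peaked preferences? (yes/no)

yes

Axis positions: Plan F=1, Proposal Green=2, Plan B=3, Plan E=4, Plan D=5.
Bloc 1 (peak Plan F at position 1): ranking walks positions 1-2-3-4-5, expanding outward from the peak — single-peaked.
Bloc 2 (peak Plan E at position 4): ranking walks positions 4-5-3-2-1, expanding outward from the peak — single-peaked.
Bloc 3 (peak Proposal Green at position 2): ranking walks positions 2-1-3-4-5, expanding outward from the peak — single-peaked.
Bloc 4 (peak Plan B at position 3): ranking walks positions 3-2-4-5-1, expanding outward from the peak — single-peaked.
Bloc 5 (peak Plan B at position 3): ranking walks positions 3-4-5-2-1, expanding outward from the peak — single-peaked.
Bloc 6 (peak Plan E at position 4): ranking walks positions 4-3-5-2-1, expanding outward from the peak — single-peaked.
Bloc 7 (peak Plan D at position 5): ranking walks positions 5-4-3-2-1, expanding outward from the peak — single-peaked.
Every ranking is single-peaked on this axis.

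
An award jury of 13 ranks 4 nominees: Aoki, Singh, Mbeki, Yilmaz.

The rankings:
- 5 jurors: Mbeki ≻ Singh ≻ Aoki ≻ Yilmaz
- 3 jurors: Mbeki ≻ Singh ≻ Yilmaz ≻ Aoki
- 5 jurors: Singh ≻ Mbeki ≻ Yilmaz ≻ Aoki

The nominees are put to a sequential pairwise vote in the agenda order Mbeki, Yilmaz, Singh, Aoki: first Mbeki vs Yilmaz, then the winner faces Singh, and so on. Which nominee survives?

Round 1: Mbeki vs Yilmaz — 13–0, Mbeki advances.
Round 2: Mbeki vs Singh — 8–5, Mbeki advances.
Round 3: Mbeki vs Aoki — 13–0, Mbeki advances.
Mbeki survives the agenda.

Mbeki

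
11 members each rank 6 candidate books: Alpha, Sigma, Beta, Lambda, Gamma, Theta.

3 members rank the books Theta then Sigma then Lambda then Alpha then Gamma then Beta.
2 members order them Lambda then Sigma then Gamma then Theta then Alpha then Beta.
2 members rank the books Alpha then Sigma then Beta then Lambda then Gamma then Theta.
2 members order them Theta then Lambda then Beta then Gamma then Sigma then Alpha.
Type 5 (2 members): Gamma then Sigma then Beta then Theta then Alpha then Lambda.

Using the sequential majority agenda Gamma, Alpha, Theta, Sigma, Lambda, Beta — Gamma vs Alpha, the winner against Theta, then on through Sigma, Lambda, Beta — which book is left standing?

Round 1: Gamma vs Alpha — 6–5, Gamma advances.
Round 2: Gamma vs Theta — 6–5, Gamma advances.
Round 3: Gamma vs Sigma — 4–7, Sigma advances.
Round 4: Sigma vs Lambda — 7–4, Sigma advances.
Round 5: Sigma vs Beta — 9–2, Sigma advances.
The agenda winner is Sigma.

Sigma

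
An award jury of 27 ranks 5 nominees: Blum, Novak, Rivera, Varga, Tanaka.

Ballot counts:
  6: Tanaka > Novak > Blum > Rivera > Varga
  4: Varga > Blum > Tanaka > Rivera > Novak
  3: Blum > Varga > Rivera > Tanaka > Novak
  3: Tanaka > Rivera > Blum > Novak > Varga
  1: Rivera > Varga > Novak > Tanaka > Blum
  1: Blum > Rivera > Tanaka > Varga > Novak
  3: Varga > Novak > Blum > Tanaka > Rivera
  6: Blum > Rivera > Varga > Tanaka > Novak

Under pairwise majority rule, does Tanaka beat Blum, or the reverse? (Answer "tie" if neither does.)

Blum

Ballots ranking Tanaka above Blum: 6 + 3 + 1 = 10.
Ballots ranking Blum above Tanaka: 27 − 10 = 17.
Blum wins the head-to-head 17–10.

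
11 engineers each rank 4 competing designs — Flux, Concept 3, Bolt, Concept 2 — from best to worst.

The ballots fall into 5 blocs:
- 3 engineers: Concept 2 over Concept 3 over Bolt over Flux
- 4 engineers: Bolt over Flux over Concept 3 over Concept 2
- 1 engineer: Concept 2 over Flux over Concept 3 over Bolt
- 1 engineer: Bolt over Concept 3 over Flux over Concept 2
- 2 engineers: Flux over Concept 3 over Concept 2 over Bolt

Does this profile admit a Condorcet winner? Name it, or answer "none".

Head-to-head results (11 engineers):
Flux vs Concept 3: Flux is ranked higher on 4+1+2 = 7 ballots, Concept 3 on 4. Flux wins 7–4.
Flux vs Bolt: 1+2 = 3 for Flux, 8 for Bolt — Bolt by 8–3.
Flux vs Concept 2: 7 to 4, Flux.
Concept 3 vs Bolt: 3+1+2 = 6 for Concept 3, 5 for Bolt — Concept 3 by 6–5.
Concept 3 vs Concept 2: Concept 3 preferred on 4+1+2 = 7 ballots; Concept 3 wins 7–4.
Bolt vs Concept 2: Bolt is ranked higher on 4+1 = 5 ballots, Concept 2 on 6. Concept 2 wins 6–5.
No design is unbeaten: Flux loses to Bolt; Concept 3 loses to Flux; Bolt loses to Concept 3; Concept 2 loses to Flux. In particular Flux → Concept 3 → Bolt → Flux is a majority cycle — no Condorcet winner exists.

none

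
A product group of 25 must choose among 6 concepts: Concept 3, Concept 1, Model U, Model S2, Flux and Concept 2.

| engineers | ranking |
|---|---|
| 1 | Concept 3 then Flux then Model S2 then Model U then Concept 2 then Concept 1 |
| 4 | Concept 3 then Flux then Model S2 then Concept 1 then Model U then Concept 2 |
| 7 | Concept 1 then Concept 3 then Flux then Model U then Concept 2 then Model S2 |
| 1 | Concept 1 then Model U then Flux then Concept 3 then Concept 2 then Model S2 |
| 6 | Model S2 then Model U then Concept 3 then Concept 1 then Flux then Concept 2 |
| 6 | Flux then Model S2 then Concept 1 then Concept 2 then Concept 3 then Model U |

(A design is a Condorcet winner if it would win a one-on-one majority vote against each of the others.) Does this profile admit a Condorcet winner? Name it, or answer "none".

none

Head-to-head results (25 engineers):
Concept 3 vs Concept 1: 1+4+6 = 11 for Concept 3, 14 for Concept 1 — Concept 1 by 14–11.
Concept 3–Model U: Concept 3 18–7.
Concept 3 vs Model S2: 1+4+7+1 = 13 for Concept 3, 12 for Model S2 — Concept 3 by 13–12.
Concept 3–Flux: Concept 3 18–7.
Concept 3 vs Concept 2: 19 to 6, Concept 3.
Concept 1 vs Model U: Concept 1 wins 18–7.
Concept 1–Model S2: Model S2 17–8.
Concept 1 vs Flux: Concept 1, 14–11.
Concept 1 vs Concept 2: Concept 1, 24–1.
Model U–Model S2: Model S2 17–8.
Model U vs Flux: 1+6 = 7 for Model U, 18 for Flux — Flux by 18–7.
Model U vs Concept 2: Model U wins 19–6.
Model S2 vs Flux: Flux wins 19–6.
Model S2 vs Concept 2: Model S2 is ranked higher on 1+4+6+6 = 17 ballots, Concept 2 on 8. Model S2 wins 17–8.
Flux vs Concept 2: 1+4+7+1+6+6 = 25 for Flux, 0 for Concept 2 — Flux by 25–0.
Each design drops at least one matchup (Concept 3 loses to Concept 1; Concept 1 loses to Model S2; Model U loses to Concept 3; Model S2 loses to Concept 3; Flux loses to Concept 3; Concept 2 loses to Concept 3); the cycle Concept 3 beats Model S2 beats Concept 1 beats Concept 3 rules out a Condorcet winner.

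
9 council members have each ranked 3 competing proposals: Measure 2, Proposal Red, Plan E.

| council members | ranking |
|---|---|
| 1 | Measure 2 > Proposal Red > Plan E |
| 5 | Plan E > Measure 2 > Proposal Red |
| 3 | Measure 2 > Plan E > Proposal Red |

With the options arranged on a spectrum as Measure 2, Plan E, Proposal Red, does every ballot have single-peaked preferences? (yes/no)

Axis positions: Measure 2=1, Plan E=2, Proposal Red=3.
Faction 1: ranking walks positions 1-3-2; Proposal Red is ranked above Plan E even though Plan E lies between Proposal Red and the peak Measure 2 on the axis — preferences dip and rise again. Not single-peaked.
Faction 2 (peak Plan E at position 2): ranking walks positions 2-1-3, expanding outward from the peak — single-peaked.
Faction 3 (peak Measure 2 at position 1): ranking walks positions 1-2-3, expanding outward from the peak — single-peaked.
Faction 1 violates single-peakedness, so the profile is not single-peaked on this axis.

no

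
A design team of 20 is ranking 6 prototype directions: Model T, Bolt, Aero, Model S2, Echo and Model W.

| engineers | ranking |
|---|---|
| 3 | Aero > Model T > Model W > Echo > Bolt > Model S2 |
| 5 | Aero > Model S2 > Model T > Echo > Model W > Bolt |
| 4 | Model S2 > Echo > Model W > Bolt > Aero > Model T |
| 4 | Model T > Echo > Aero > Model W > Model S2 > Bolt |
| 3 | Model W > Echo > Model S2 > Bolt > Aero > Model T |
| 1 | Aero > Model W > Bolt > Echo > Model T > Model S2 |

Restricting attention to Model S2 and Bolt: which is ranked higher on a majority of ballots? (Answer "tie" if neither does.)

Ballots ranking Model S2 above Bolt: 5 + 4 + 4 + 3 = 16.
Ballots ranking Bolt above Model S2: 20 − 16 = 4.
Model S2 wins the head-to-head 16–4.

Model S2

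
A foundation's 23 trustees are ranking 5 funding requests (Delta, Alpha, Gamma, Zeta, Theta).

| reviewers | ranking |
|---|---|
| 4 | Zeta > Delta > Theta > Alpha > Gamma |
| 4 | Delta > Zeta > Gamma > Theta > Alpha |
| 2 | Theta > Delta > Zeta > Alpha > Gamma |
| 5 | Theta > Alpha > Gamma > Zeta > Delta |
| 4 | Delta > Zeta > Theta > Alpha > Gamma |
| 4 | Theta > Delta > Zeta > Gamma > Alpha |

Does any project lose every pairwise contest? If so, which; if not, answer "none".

Gamma

Pairwise majorities:
Delta vs Alpha: Delta, 18–5.
Delta vs Gamma: Delta, 18–5.
Delta vs Zeta: Delta preferred on 4+2+4+4 = 14 ballots; Delta wins 14–9.
Delta vs Theta: 12 to 11, Delta.
Alpha vs Gamma: Alpha is ranked higher on 4+2+5+4 = 15 ballots, Gamma on 8. Alpha wins 15–8.
Alpha vs Zeta: 5 for Alpha, 18 for Zeta — Zeta by 18–5.
Alpha vs Theta: Alpha preferred on 0 ballots; Theta wins 23–0.
Gamma vs Zeta: 5 for Gamma, 18 for Zeta — Zeta by 18–5.
Gamma vs Theta: 4 to 19, Theta.
Zeta vs Theta: Zeta, 12–11.
Only Gamma has no wins; Gamma is the Condorcet loser.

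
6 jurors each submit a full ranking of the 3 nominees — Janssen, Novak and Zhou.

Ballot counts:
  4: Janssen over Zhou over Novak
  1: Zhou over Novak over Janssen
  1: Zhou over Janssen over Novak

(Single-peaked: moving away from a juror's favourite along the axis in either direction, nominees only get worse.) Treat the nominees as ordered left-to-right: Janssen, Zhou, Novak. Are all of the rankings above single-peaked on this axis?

yes

Axis positions: Janssen=1, Zhou=2, Novak=3.
Group 1 (peak Janssen at position 1): ranking walks positions 1-2-3, expanding outward from the peak — single-peaked.
Group 2 (peak Zhou at position 2): ranking walks positions 2-3-1, expanding outward from the peak — single-peaked.
Group 3 (peak Zhou at position 2): ranking walks positions 2-1-3, expanding outward from the peak — single-peaked.
Every ranking is single-peaked on this axis.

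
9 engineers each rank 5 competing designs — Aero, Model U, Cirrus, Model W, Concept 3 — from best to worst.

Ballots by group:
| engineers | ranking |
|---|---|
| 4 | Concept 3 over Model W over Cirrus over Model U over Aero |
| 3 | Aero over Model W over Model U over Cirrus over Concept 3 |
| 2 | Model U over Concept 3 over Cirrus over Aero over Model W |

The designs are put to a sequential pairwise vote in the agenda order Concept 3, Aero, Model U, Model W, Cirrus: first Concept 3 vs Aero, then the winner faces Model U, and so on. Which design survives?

Model W

Round 1: Concept 3 vs Aero — 6–3, Concept 3 advances.
Round 2: Concept 3 vs Model U — 4–5, Model U advances.
Round 3: Model U vs Model W — 2–7, Model W advances.
Round 4: Model W vs Cirrus — 7–2, Model W advances.
The agenda winner is Model W.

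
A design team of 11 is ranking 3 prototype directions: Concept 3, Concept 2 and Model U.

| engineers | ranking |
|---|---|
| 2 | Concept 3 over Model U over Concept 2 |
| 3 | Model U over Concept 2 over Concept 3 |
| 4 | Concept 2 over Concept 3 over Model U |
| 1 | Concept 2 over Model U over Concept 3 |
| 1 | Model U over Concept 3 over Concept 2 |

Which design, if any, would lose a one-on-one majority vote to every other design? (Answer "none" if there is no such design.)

none

Pairwise majorities:
Concept 3 vs Concept 2: 2+1 = 3 for Concept 3, 8 for Concept 2 — Concept 2 by 8–3.
Concept 3 vs Model U: 6 to 5, Concept 3.
Concept 2 vs Model U: Concept 2 preferred on 4+1 = 5 ballots; Model U wins 6–5.
Each design has at least one pairwise win (Concept 3 beats Model U; Concept 2 beats Concept 3; Model U beats Concept 2) — no Condorcet loser.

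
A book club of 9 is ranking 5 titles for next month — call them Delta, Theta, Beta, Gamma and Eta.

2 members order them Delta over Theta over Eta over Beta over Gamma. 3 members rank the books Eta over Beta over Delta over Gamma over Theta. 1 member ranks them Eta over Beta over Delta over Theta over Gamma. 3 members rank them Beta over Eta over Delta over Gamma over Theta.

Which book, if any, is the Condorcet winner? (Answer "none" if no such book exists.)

Check each pair by majority over 9 ballots:
Delta vs Theta: 9 to 0, Delta.
Delta vs Beta: 2 for Delta, 7 for Beta — Beta by 7–2.
Delta vs Gamma: 2+3+1+3 = 9 for Delta, 0 for Gamma — Delta by 9–0.
Delta vs Eta: Delta preferred on 2 ballots; Eta wins 7–2.
Theta vs Beta: 2 to 7, Beta.
Theta vs Gamma: 2+1 = 3 for Theta, 6 for Gamma — Gamma by 6–3.
Theta vs Eta: 2 to 7, Eta.
Beta vs Gamma: 2+3+1+3 = 9 for Beta, 0 for Gamma — Beta by 9–0.
Beta vs Eta: 3 to 6, Eta.
Gamma vs Eta: 0 to 9, Eta.
Eta beats each of Delta, Theta, Beta, Gamma — Eta is the Condorcet winner.

Eta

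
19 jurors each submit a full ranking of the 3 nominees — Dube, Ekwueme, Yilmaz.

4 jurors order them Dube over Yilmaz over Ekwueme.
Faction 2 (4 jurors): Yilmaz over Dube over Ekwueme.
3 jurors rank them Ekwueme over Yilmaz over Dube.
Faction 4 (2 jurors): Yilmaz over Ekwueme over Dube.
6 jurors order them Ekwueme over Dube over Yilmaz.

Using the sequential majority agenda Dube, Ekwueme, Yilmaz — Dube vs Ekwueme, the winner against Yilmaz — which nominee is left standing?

Round 1: Dube vs Ekwueme — 8–11, Ekwueme advances.
Round 2: Ekwueme vs Yilmaz — 9–10, Yilmaz advances.
The agenda winner is Yilmaz.

Yilmaz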